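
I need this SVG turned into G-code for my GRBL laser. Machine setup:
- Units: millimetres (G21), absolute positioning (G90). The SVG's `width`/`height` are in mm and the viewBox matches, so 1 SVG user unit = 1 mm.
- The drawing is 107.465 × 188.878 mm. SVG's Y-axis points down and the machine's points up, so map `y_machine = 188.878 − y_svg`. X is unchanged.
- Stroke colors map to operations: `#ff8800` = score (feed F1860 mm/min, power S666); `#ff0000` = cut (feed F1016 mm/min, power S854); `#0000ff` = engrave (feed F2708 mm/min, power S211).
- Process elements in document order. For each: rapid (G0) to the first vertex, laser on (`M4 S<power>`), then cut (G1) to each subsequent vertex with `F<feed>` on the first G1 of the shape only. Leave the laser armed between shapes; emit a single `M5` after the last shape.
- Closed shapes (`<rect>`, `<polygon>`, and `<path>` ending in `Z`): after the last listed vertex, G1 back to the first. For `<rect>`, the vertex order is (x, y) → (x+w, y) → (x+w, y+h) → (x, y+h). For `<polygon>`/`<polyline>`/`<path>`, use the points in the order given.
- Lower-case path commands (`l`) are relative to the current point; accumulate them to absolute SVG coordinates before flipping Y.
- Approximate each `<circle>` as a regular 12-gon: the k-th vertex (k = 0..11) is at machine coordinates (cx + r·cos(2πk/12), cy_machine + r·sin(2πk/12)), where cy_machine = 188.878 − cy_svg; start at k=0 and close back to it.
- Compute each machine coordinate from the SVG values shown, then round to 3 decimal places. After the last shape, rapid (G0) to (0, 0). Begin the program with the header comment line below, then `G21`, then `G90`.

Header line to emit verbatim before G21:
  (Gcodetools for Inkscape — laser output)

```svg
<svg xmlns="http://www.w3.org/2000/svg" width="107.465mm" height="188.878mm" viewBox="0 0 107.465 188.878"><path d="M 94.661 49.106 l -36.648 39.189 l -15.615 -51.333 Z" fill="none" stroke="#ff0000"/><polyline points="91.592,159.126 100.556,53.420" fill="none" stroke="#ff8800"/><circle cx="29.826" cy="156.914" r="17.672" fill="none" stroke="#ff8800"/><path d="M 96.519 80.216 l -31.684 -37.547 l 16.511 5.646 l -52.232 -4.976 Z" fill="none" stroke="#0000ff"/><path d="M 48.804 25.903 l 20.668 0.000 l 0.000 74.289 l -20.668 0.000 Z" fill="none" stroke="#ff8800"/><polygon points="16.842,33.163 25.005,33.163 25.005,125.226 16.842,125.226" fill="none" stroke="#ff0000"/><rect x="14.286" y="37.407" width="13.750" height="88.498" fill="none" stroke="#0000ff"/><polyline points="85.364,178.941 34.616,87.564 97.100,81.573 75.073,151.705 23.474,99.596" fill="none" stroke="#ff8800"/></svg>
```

1 u = 1 mm; y_m = 188.878 − y.

[1] `<path>` regular polygon, #ff0000→cut S854 F1016: (94.661,139.772) → (58.013,100.583) → (42.398,151.916) → (94.661,139.772) (closed)

[2] `<polyline>` line segment, #ff8800→score S666 F1860: (91.592,29.752) → (100.556,135.458)

[3] `<circle>` circle, #ff8800→score S666 F1860: (47.498,31.964) → (45.130,40.800) → (38.662,47.268) → (29.826,49.636) → (20.990,47.268) → (14.522,40.800) → (12.154,31.964) → (14.522,23.128) → (20.990,16.660) → (29.826,14.292) → (38.662,16.660) → (45.130,23.128) → (47.498,31.964) (closed)

[4] `<path>` closed polygon, #0000ff→engrave S211 F2708: (96.519,108.662) → (64.835,146.209) → (81.346,140.563) → (29.114,145.539) → (96.519,108.662) (closed)

[5] `<path>` rectangle, #ff8800→score S666 F1860: (48.804,162.975) → (69.472,162.975) → (69.472,88.686) → (48.804,88.686) → (48.804,162.975) (closed)

[6] `<polygon>` rectangle, #ff0000→cut S854 F1016: (16.842,155.715) → (25.005,155.715) → (25.005,63.652) → (16.842,63.652) → (16.842,155.715) (closed)

[7] `<rect>` rectangle, #0000ff→engrave S211 F2708: (14.286,151.471) → (28.036,151.471) → (28.036,62.973) → (14.286,62.973) → (14.286,151.471) (closed)

[8] `<polyline>` open polyline, #ff8800→score S666 F1860: (85.364,9.937) → (34.616,101.314) → (97.100,107.305) → (75.073,37.173) → (23.474,89.282)

(Gcodetools for Inkscape — laser output)
G21
G90
G0 X94.661 Y139.772
M4 S854
G1 X58.013 Y100.583 F1016
G1 X42.398 Y151.916
G1 X94.661 Y139.772
G0 X91.592 Y29.752
M4 S666
G1 X100.556 Y135.458 F1860
G0 X47.498 Y31.964
M4 S666
G1 X45.130 Y40.800 F1860
G1 X38.662 Y47.268
G1 X29.826 Y49.636
G1 X20.990 Y47.268
G1 X14.522 Y40.800
G1 X12.154 Y31.964
G1 X14.522 Y23.128
G1 X20.990 Y16.660
G1 X29.826 Y14.292
G1 X38.662 Y16.660
G1 X45.130 Y23.128
G1 X47.498 Y31.964
G0 X96.519 Y108.662
M4 S211
G1 X64.835 Y146.209 F2708
G1 X81.346 Y140.563
G1 X29.114 Y145.539
G1 X96.519 Y108.662
G0 X48.804 Y162.975
M4 S666
G1 X69.472 Y162.975 F1860
G1 X69.472 Y88.686
G1 X48.804 Y88.686
G1 X48.804 Y162.975
G0 X16.842 Y155.715
M4 S854
G1 X25.005 Y155.715 F1016
G1 X25.005 Y63.652
G1 X16.842 Y63.652
G1 X16.842 Y155.715
G0 X14.286 Y151.471
M4 S211
G1 X28.036 Y151.471 F2708
G1 X28.036 Y62.973
G1 X14.286 Y62.973
G1 X14.286 Y151.471
G0 X85.364 Y9.937
M4 S666
G1 X34.616 Y101.314 F1860
G1 X97.100 Y107.305
G1 X75.073 Y37.173
G1 X23.474 Y89.282
M5
G0 X0.000 Y0.000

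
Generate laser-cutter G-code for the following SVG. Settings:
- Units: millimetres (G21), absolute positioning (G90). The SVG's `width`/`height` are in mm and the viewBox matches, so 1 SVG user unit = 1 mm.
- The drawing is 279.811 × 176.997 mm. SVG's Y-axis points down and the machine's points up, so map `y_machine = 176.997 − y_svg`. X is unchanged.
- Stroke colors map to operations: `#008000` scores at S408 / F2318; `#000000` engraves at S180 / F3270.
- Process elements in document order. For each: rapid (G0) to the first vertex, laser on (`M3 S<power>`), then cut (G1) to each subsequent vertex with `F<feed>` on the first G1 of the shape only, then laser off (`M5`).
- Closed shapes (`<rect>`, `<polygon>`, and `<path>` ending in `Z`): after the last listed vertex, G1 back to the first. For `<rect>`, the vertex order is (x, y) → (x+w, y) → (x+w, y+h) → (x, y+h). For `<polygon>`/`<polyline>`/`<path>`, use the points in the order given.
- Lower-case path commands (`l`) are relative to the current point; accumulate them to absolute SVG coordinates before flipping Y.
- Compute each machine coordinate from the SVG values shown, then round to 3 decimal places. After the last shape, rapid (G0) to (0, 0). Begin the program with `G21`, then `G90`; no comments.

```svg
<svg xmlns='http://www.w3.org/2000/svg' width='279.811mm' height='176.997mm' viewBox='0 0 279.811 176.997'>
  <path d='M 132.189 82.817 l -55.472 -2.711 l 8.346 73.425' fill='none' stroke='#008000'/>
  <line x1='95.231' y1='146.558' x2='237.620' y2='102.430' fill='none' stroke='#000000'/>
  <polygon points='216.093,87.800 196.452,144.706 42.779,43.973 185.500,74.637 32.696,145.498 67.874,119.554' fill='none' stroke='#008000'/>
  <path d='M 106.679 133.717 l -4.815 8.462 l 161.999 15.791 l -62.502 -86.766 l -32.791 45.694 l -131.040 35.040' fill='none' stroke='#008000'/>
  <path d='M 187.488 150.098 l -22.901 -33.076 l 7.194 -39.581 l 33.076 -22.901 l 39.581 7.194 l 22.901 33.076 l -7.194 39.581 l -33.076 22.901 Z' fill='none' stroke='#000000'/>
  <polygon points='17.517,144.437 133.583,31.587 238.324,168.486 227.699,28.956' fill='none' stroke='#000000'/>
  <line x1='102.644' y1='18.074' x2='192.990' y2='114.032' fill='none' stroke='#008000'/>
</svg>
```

Since the viewBox matches the mm dimensions, user units are millimetres directly. The only transform is the Y-flip y_m = 176.997 − y_svg.

Shape 1 is a open polyline drawn with `<path>`. Its stroke #008000 means score at S408, F2318. After flipping Y the toolpath is (132.189,94.180) → (76.717,96.891) → (85.063,23.466).

Shape 2 is a line segment drawn with `<line>`. Its stroke #000000 means engrave at S180, F3270. After flipping Y the toolpath is (95.231,30.439) → (237.620,74.567).

Shape 3 is a closed polygon drawn with `<polygon>`. Its stroke #008000 means score at S408, F2318. After flipping Y the toolpath is (216.093,89.197) → (196.452,32.291) → (42.779,133.024) → (185.500,102.360) → (32.696,31.499) → (67.874,57.443) → (216.093,89.197), returning to the start.

Shape 4 is a open polyline drawn with `<path>`. Its stroke #008000 means score at S408, F2318. After flipping Y the toolpath is (106.679,43.280) → (101.864,34.818) → (263.863,19.027) → (201.361,105.793) → (168.570,60.099) → (37.530,25.059).

Shape 5 is a regular polygon drawn with `<path>`. Its stroke #000000 means engrave at S180, F3270. After flipping Y the toolpath is (187.488,26.899) → (164.587,59.975) → (171.781,99.556) → (204.857,122.457) → (244.438,115.263) → (267.339,82.187) → (260.145,42.606) → (227.069,19.705) → (187.488,26.899), returning to the start.

Shape 6 is a closed polygon drawn with `<polygon>`. Its stroke #000000 means engrave at S180, F3270. After flipping Y the toolpath is (17.517,32.560) → (133.583,145.410) → (238.324,8.511) → (227.699,148.041) → (17.517,32.560), returning to the start.

Shape 7 is a line segment drawn with `<line>`. Its stroke #008000 means score at S408, F2318. After flipping Y the toolpath is (102.644,158.923) → (192.990,62.965).

G21
G90
G0 X132.189 Y94.180
M3 S408
G1 X76.717 Y96.891 F2318
G1 X85.063 Y23.466
M5
G0 X95.231 Y30.439
M3 S180
G1 X237.620 Y74.567 F3270
M5
G0 X216.093 Y89.197
M3 S408
G1 X196.452 Y32.291 F2318
G1 X42.779 Y133.024
G1 X185.500 Y102.360
G1 X32.696 Y31.499
G1 X67.874 Y57.443
G1 X216.093 Y89.197
M5
G0 X106.679 Y43.280
M3 S408
G1 X101.864 Y34.818 F2318
G1 X263.863 Y19.027
G1 X201.361 Y105.793
G1 X168.570 Y60.099
G1 X37.530 Y25.059
M5
G0 X187.488 Y26.899
M3 S180
G1 X164.587 Y59.975 F3270
G1 X171.781 Y99.556
G1 X204.857 Y122.457
G1 X244.438 Y115.263
G1 X267.339 Y82.187
G1 X260.145 Y42.606
G1 X227.069 Y19.705
G1 X187.488 Y26.899
M5
G0 X17.517 Y32.560
M3 S180
G1 X133.583 Y145.410 F3270
G1 X238.324 Y8.511
G1 X227.699 Y148.041
G1 X17.517 Y32.560
M5
G0 X102.644 Y158.923
M3 S408
G1 X192.990 Y62.965 F2318
M5
G0 X0.000 Y0.000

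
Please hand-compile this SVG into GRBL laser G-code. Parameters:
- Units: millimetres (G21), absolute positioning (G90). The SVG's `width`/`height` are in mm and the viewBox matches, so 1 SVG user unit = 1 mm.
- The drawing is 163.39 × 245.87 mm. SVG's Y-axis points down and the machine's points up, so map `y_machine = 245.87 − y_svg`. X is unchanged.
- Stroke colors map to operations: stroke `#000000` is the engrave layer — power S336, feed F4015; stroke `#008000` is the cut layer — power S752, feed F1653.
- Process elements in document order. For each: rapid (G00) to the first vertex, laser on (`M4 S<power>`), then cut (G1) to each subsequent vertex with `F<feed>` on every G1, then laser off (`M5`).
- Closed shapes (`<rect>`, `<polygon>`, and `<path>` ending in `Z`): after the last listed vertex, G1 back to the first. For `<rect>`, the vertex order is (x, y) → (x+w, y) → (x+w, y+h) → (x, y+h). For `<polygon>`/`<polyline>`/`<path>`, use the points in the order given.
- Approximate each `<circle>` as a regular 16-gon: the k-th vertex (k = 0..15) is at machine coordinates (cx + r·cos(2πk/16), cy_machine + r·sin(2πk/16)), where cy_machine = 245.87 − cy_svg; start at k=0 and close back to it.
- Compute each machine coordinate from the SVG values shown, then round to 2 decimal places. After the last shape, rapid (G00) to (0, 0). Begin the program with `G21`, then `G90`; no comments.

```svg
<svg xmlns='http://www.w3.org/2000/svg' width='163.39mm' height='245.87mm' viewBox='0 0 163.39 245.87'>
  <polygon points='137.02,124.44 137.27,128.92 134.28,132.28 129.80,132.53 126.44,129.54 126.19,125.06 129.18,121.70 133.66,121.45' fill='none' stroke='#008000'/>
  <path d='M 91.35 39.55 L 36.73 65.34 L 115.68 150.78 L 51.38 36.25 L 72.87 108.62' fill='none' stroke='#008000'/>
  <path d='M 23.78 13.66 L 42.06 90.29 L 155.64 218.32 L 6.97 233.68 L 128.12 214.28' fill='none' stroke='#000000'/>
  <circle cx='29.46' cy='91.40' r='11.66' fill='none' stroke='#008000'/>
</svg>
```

Since the viewBox matches the mm dimensions, user units are millimetres directly. The only transform is the Y-flip y_m = 245.87 − y_svg.

Shape 1 is a regular polygon drawn with `<polygon>`. Its stroke #008000 means cut at S752, F1653. After flipping Y the toolpath is (137.02,121.43) → (137.27,116.95) → (134.28,113.59) → (129.80,113.34) → (126.44,116.33) → (126.19,120.81) → (129.18,124.17) → (133.66,124.42) → (137.02,121.43), returning to the start.

Shape 2 is a open polyline drawn with `<path>`. Its stroke #008000 means cut at S752, F1653. After flipping Y the toolpath is (91.35,206.32) → (36.73,180.53) → (115.68,95.09) → (51.38,209.62) → (72.87,137.25).

Shape 3 is a open polyline drawn with `<path>`. Its stroke #000000 means engrave at S336, F4015. After flipping Y the toolpath is (23.78,232.21) → (42.06,155.58) → (155.64,27.55) → (6.97,12.19) → (128.12,31.59).

Shape 4 is a circle drawn with `<circle>`. Its stroke #008000 means cut at S752, F1653. After flipping Y the toolpath is (41.12,154.47) → (40.23,158.93) → (37.70,162.71) → (33.92,165.24) → (29.46,166.13) → (25.00,165.24) → (21.22,162.71) → (18.69,158.93) → (17.80,154.47) → (18.69,150.01) → (21.22,146.23) → (25.00,143.70) → (29.46,142.81) → (33.92,143.70) → (37.70,146.23) → (40.23,150.01) → (41.12,154.47), returning to the start.

G21
G90
G00 X137.02 Y121.43
M4 S752
G1 X137.27 Y116.95 F1653
G1 X134.28 Y113.59 F1653
G1 X129.80 Y113.34 F1653
G1 X126.44 Y116.33 F1653
G1 X126.19 Y120.81 F1653
G1 X129.18 Y124.17 F1653
G1 X133.66 Y124.42 F1653
G1 X137.02 Y121.43 F1653
M5
G00 X91.35 Y206.32
M4 S752
G1 X36.73 Y180.53 F1653
G1 X115.68 Y95.09 F1653
G1 X51.38 Y209.62 F1653
G1 X72.87 Y137.25 F1653
M5
G00 X23.78 Y232.21
M4 S336
G1 X42.06 Y155.58 F4015
G1 X155.64 Y27.55 F4015
G1 X6.97 Y12.19 F4015
G1 X128.12 Y31.59 F4015
M5
G00 X41.12 Y154.47
M4 S752
G1 X40.23 Y158.93 F1653
G1 X37.70 Y162.71 F1653
G1 X33.92 Y165.24 F1653
G1 X29.46 Y166.13 F1653
G1 X25.00 Y165.24 F1653
G1 X21.22 Y162.71 F1653
G1 X18.69 Y158.93 F1653
G1 X17.80 Y154.47 F1653
G1 X18.69 Y150.01 F1653
G1 X21.22 Y146.23 F1653
G1 X25.00 Y143.70 F1653
G1 X29.46 Y142.81 F1653
G1 X33.92 Y143.70 F1653
G1 X37.70 Y146.23 F1653
G1 X40.23 Y150.01 F1653
G1 X41.12 Y154.47 F1653
M5
G00 X0.00 Y0.00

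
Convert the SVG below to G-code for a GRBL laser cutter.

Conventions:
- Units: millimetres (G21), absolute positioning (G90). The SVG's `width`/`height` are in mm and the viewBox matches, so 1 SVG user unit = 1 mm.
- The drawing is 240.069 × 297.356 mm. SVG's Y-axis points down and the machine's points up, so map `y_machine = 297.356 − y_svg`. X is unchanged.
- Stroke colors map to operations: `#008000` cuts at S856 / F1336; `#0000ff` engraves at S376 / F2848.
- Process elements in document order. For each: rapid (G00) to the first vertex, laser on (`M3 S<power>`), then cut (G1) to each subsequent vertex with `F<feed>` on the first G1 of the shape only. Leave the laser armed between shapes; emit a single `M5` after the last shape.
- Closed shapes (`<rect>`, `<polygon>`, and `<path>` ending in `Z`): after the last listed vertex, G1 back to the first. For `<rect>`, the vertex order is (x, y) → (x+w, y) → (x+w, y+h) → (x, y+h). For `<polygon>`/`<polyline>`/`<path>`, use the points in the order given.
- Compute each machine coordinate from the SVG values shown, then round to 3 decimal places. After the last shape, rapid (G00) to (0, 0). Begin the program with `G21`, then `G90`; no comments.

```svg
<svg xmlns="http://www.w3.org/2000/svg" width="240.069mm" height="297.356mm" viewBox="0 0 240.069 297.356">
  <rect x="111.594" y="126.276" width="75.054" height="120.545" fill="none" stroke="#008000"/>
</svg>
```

G21
G90
G00 X111.594 Y171.080
M3 S856
G1 X186.648 Y171.080 F1336
G1 X186.648 Y50.535
G1 X111.594 Y50.535
G1 X111.594 Y171.080
M5
G00 X0.000 Y0.000

viewBox `0 0 240.069 297.356` with mm width/height → 1 unit = 1 mm. Flip: y_m = 297.356 − y_svg.

**Shape 1** — `<rect>` rectangle, stroke `#008000` → cut (S856, F1336). Machine vertices: (111.594,171.080) → (186.648,171.080) → (186.648,50.535) → (111.594,50.535) → (111.594,171.080). Closed: final G1 returns to the first vertex.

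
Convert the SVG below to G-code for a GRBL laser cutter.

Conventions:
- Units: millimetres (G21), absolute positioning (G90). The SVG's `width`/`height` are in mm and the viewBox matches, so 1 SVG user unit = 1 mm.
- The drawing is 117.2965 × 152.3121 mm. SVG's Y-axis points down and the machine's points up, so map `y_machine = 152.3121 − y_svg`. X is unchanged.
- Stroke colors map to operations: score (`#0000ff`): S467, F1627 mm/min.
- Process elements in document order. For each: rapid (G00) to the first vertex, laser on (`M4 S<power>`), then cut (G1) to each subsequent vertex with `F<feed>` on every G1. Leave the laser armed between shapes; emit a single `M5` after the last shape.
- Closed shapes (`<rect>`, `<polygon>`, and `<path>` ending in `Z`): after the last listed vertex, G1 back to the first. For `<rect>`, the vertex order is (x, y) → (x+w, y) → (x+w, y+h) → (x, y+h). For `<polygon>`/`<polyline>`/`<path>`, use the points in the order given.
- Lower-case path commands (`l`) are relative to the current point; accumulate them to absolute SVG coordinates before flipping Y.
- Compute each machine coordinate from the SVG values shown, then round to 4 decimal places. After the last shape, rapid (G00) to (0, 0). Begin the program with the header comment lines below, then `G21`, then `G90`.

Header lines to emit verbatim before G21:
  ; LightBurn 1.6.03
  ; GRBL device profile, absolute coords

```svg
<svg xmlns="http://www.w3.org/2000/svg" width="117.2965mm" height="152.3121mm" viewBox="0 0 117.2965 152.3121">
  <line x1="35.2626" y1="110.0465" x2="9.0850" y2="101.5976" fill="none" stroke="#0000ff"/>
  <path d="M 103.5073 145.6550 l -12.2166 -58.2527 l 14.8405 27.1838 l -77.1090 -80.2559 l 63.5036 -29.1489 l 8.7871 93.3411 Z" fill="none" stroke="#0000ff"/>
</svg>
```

Since the viewBox matches the mm dimensions, user units are millimetres directly. The only transform is the Y-flip y_m = 152.3121 − y_svg.

Shape 1 is a line segment drawn with `<line>`. Its stroke #0000ff means score at S467, F1627. After flipping Y the toolpath is (35.2626,42.2656) → (9.0850,50.7145).

Shape 2 is a closed polygon drawn with `<path>`. Its stroke #0000ff means score at S467, F1627. After flipping Y the toolpath is (103.5073,6.6571) → (91.2907,64.9098) → (106.1312,37.7260) → (29.0222,117.9819) → (92.5258,147.1308) → (101.3129,53.7897) → (103.5073,6.6571), returning to the start.

; LightBurn 1.6.03
; GRBL device profile, absolute coords
G21
G90
G00 X35.2626 Y42.2656
M4 S467
G1 X9.0850 Y50.7145 F1627
G00 X103.5073 Y6.6571
M4 S467
G1 X91.2907 Y64.9098 F1627
G1 X106.1312 Y37.7260 F1627
G1 X29.0222 Y117.9819 F1627
G1 X92.5258 Y147.1308 F1627
G1 X101.3129 Y53.7897 F1627
G1 X103.5073 Y6.6571 F1627
M5
G00 X0.0000 Y0.0000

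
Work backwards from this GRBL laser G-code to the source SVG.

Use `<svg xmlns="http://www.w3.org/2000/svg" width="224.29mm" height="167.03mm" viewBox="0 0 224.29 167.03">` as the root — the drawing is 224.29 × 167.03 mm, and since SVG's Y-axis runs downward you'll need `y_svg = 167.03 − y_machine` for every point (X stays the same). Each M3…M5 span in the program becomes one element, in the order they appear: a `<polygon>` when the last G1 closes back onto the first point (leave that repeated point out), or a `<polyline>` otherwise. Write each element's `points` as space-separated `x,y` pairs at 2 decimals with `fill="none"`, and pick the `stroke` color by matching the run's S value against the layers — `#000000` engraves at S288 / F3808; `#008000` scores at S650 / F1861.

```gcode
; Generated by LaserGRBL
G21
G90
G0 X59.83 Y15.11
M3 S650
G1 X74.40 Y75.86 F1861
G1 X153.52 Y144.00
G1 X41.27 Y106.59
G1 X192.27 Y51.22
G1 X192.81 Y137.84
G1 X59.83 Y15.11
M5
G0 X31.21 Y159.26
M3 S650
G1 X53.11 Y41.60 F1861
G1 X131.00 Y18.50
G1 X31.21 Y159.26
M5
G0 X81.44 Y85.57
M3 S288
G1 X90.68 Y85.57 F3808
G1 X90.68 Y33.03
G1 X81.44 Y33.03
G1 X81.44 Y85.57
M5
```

y_svg = 167.03 − y_m.

[1] S650→`#008000` (score); closed run; points: 59.83,151.92 74.40,91.17 153.52,23.03 41.27,60.44 192.27,115.81 192.81,29.19

[2] S650→`#008000` (score); closed run; points: 31.21,7.77 53.11,125.43 131.00,148.53

[3] S288→`#000000` (engrave); closed run; points: 81.44,81.46 90.68,81.46 90.68,134.00 81.44,134.00

<svg xmlns="http://www.w3.org/2000/svg" width="224.29mm" height="167.03mm" viewBox="0 0 224.29 167.03">
  <polygon points="59.83,151.92 74.40,91.17 153.52,23.03 41.27,60.44 192.27,115.81 192.81,29.19" fill="none" stroke="#008000"/>
  <polygon points="31.21,7.77 53.11,125.43 131.00,148.53" fill="none" stroke="#008000"/>
  <polygon points="81.44,81.46 90.68,81.46 90.68,134.00 81.44,134.00" fill="none" stroke="#000000"/>
</svg>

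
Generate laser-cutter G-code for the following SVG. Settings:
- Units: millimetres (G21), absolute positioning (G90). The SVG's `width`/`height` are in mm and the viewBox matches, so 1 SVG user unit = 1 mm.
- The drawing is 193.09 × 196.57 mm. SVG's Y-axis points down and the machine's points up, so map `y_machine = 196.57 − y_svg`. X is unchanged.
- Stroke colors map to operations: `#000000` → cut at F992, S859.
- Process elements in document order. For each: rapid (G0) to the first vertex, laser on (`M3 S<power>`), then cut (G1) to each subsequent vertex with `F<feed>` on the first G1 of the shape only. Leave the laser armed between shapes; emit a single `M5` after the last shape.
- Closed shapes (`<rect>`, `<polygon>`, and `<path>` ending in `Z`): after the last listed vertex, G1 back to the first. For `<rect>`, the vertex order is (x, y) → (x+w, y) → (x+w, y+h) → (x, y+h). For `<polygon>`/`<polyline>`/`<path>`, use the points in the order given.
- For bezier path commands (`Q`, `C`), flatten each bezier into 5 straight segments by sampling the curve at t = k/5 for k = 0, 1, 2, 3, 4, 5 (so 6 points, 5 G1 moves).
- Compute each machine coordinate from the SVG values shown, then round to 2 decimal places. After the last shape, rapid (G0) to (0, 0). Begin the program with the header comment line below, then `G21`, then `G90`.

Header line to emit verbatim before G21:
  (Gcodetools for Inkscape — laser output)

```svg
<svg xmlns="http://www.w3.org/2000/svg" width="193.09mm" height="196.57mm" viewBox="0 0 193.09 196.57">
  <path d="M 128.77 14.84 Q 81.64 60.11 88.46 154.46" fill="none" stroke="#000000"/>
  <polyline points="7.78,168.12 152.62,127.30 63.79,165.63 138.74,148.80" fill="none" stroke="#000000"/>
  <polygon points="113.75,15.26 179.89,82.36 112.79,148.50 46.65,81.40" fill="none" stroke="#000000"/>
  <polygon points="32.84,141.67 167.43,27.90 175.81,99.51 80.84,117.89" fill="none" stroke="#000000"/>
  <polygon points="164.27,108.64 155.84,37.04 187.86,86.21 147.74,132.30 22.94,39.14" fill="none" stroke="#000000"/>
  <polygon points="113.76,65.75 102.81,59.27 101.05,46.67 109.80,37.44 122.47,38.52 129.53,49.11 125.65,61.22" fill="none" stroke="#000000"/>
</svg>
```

(Gcodetools for Inkscape — laser output)
G21
G90
G0 X128.77 Y181.73
M3 S859
G1 X112.08 Y161.66 F992
G1 X99.70 Y137.66
G1 X91.64 Y109.74
G1 X87.89 Y77.89
G1 X88.46 Y42.11
G0 X7.78 Y28.45
M3 S859
G1 X152.62 Y69.27 F992
G1 X63.79 Y30.94
G1 X138.74 Y47.77
G0 X113.75 Y181.31
M3 S859
G1 X179.89 Y114.21 F992
G1 X112.79 Y48.07
G1 X46.65 Y115.17
G1 X113.75 Y181.31
G0 X32.84 Y54.90
M3 S859
G1 X167.43 Y168.67 F992
G1 X175.81 Y97.06
G1 X80.84 Y78.68
G1 X32.84 Y54.90
G0 X164.27 Y87.93
M3 S859
G1 X155.84 Y159.53 F992
G1 X187.86 Y110.36
G1 X147.74 Y64.27
G1 X22.94 Y157.43
G1 X164.27 Y87.93
G0 X113.76 Y130.82
M3 S859
G1 X102.81 Y137.30 F992
G1 X101.05 Y149.90
G1 X109.80 Y159.13
G1 X122.47 Y158.05
G1 X129.53 Y147.46
G1 X125.65 Y135.35
G1 X113.76 Y130.82
M5
G0 X0.00 Y0.00

Since the viewBox matches the mm dimensions, user units are millimetres directly. The only transform is the Y-flip y_m = 196.57 − y_svg.

Shape 1 is a quadratic bezier drawn with `<path>`. Its stroke #000000 means cut at S859, F992. After flipping Y the toolpath is (128.77,181.73) → (112.08,161.66) → (99.70,137.66) → (91.64,109.74) → (87.89,77.89) → (88.46,42.11).

Shape 2 is a open polyline drawn with `<polyline>`. Its stroke #000000 means cut at S859, F992. After flipping Y the toolpath is (7.78,28.45) → (152.62,69.27) → (63.79,30.94) → (138.74,47.77).

Shape 3 is a regular polygon drawn with `<polygon>`. Its stroke #000000 means cut at S859, F992. After flipping Y the toolpath is (113.75,181.31) → (179.89,114.21) → (112.79,48.07) → (46.65,115.17) → (113.75,181.31), returning to the start.

Shape 4 is a closed polygon drawn with `<polygon>`. Its stroke #000000 means cut at S859, F992. After flipping Y the toolpath is (32.84,54.90) → (167.43,168.67) → (175.81,97.06) → (80.84,78.68) → (32.84,54.90), returning to the start.

Shape 5 is a closed polygon drawn with `<polygon>`. Its stroke #000000 means cut at S859, F992. After flipping Y the toolpath is (164.27,87.93) → (155.84,159.53) → (187.86,110.36) → (147.74,64.27) → (22.94,157.43) → (164.27,87.93), returning to the start.

Shape 6 is a regular polygon drawn with `<polygon>`. Its stroke #000000 means cut at S859, F992. After flipping Y the toolpath is (113.76,130.82) → (102.81,137.30) → (101.05,149.90) → (109.80,159.13) → (122.47,158.05) → (129.53,147.46) → (125.65,135.35) → (113.76,130.82), returning to the start.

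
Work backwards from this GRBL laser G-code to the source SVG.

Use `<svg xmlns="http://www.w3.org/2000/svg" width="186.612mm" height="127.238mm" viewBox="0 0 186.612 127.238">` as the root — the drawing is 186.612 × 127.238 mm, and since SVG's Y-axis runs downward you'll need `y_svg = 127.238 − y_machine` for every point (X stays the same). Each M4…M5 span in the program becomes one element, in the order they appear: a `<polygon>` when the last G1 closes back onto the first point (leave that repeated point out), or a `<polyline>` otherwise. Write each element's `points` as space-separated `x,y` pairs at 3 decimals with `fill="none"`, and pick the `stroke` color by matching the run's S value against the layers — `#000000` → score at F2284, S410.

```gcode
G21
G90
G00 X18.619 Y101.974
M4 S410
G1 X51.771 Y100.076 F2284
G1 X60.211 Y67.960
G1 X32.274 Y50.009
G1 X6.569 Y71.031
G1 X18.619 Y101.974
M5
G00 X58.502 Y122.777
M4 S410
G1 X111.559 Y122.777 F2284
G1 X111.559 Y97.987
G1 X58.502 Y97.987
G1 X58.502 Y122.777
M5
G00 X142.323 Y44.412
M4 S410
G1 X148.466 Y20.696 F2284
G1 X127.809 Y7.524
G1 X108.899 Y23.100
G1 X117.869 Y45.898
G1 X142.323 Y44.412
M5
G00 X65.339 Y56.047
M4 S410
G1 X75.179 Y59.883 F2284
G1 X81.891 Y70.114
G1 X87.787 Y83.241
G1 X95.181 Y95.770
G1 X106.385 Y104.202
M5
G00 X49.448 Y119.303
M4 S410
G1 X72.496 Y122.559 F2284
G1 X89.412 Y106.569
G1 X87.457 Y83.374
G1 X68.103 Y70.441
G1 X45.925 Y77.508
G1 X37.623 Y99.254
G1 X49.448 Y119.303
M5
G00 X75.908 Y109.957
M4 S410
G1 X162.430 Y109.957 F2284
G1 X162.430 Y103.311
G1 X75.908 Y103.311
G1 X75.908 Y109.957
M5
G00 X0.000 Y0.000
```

Machine Y-up, SVG Y-down with viewBox height 127.238, so y_svg = 127.238 − y_machine; X carries over. Every run uses S410, so all elements get stroke `#000000` (score).

Run 1: The run returns to its start, so emit a `<polygon>` with points (Y-flipped): 18.619,25.264 51.771,27.162 60.211,59.278 32.274,77.229 6.569,56.207.

Run 2: The run returns to its start, so emit a `<polygon>` with points (Y-flipped): 58.502,4.461 111.559,4.461 111.559,29.251 58.502,29.251.

Run 3: The run returns to its start, so emit a `<polygon>` with points (Y-flipped): 142.323,82.826 148.466,106.542 127.809,119.714 108.899,104.138 117.869,81.340.

Run 4: The run is open, so emit a `<polyline>` with points (Y-flipped): 65.339,71.191 75.179,67.355 81.891,57.124 87.787,43.997 95.181,31.468 106.385,23.036.

Run 5: The run returns to its start, so emit a `<polygon>` with points (Y-flipped): 49.448,7.935 72.496,4.679 89.412,20.669 87.457,43.864 68.103,56.797 45.925,49.730 37.623,27.984.

Run 6: The run returns to its start, so emit a `<polygon>` with points (Y-flipped): 75.908,17.281 162.430,17.281 162.430,23.927 75.908,23.927.

<svg xmlns="http://www.w3.org/2000/svg" width="186.612mm" height="127.238mm" viewBox="0 0 186.612 127.238">
  <polygon points="18.619,25.264 51.771,27.162 60.211,59.278 32.274,77.229 6.569,56.207" fill="none" stroke="#000000"/>
  <polygon points="58.502,4.461 111.559,4.461 111.559,29.251 58.502,29.251" fill="none" stroke="#000000"/>
  <polygon points="142.323,82.826 148.466,106.542 127.809,119.714 108.899,104.138 117.869,81.340" fill="none" stroke="#000000"/>
  <polyline points="65.339,71.191 75.179,67.355 81.891,57.124 87.787,43.997 95.181,31.468 106.385,23.036" fill="none" stroke="#000000"/>
  <polygon points="49.448,7.935 72.496,4.679 89.412,20.669 87.457,43.864 68.103,56.797 45.925,49.730 37.623,27.984" fill="none" stroke="#000000"/>
  <polygon points="75.908,17.281 162.430,17.281 162.430,23.927 75.908,23.927" fill="none" stroke="#000000"/>
</svg>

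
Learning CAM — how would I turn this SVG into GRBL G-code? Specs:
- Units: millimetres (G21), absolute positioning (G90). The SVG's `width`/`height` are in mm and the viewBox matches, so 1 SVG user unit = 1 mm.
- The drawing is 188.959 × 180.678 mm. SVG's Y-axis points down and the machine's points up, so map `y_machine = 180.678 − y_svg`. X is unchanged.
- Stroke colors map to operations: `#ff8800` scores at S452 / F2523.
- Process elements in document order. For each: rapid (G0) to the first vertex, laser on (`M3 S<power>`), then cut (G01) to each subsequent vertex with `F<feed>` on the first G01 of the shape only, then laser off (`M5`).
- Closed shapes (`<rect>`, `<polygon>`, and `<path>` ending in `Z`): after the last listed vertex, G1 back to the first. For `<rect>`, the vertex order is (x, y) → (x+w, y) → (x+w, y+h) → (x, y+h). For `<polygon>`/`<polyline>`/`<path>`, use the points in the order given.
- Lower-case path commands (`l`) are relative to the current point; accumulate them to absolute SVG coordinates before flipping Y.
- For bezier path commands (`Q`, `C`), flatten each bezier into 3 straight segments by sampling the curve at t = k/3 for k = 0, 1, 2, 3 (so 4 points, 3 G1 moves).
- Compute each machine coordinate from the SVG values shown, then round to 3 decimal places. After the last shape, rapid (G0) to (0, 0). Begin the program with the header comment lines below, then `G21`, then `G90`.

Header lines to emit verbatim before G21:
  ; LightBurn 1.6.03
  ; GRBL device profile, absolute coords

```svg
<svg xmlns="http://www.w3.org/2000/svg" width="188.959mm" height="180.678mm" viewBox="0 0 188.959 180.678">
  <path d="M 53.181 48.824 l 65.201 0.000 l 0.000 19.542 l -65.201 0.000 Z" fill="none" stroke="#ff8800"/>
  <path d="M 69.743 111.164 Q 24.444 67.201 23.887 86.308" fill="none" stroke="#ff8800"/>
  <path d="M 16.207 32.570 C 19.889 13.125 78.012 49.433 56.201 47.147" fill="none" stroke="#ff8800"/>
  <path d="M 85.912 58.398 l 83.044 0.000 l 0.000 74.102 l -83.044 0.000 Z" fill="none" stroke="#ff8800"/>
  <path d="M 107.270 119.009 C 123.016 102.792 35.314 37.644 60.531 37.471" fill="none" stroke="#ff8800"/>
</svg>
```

viewBox `0 0 188.959 180.678` with mm width/height → 1 unit = 1 mm. Flip: y_m = 180.678 − y_svg.

**Shape 1** — `<path>` rectangle, stroke `#ff8800` → score (S452, F2523). Machine vertices: (53.181,131.854) → (118.382,131.854) → (118.382,112.312) → (53.181,112.312) → (53.181,131.854). Closed: final G1 returns to the first vertex.

**Shape 2** — `<path>` quadratic bezier, stroke `#ff8800` → score (S452, F2523). Control points (SVG): P0=(69.743,111.164), P1=(24.444,67.201), P2=(23.887,86.308); sampled at t=k/3. Machine vertices: (69.743,69.514) → (44.515,91.815) → (29.230,100.100) → (23.887,94.370). Open path.

**Shape 3** — `<path>` cubic bezier, stroke `#ff8800` → score (S452, F2523). Control points (SVG): P0=(16.207,32.570), P1=(19.889,13.125), P2=(78.012,49.433), P3=(56.201,47.147); sampled at t=k/3. Machine vertices: (16.207,148.108) → (33.059,152.463) → (56.344,140.615) → (56.201,133.531). Open path.

**Shape 4** — `<path>` rectangle, stroke `#ff8800` → score (S452, F2523). Machine vertices: (85.912,122.280) → (168.956,122.280) → (168.956,48.178) → (85.912,48.178) → (85.912,122.280). Closed: final G1 returns to the first vertex.

**Shape 5** — `<path>` cubic bezier, stroke `#ff8800` → score (S452, F2523). Control points (SVG): P0=(107.270,119.009), P1=(123.016,102.792), P2=(35.314,37.644), P3=(60.531,37.471); sampled at t=k/3. Machine vertices: (107.270,61.669) → (96.547,89.978) → (64.940,125.594) → (60.531,143.207). Open path.

; LightBurn 1.6.03
; GRBL device profile, absolute coords
G21
G90
G0 X53.181 Y131.854
M3 S452
G01 X118.382 Y131.854 F2523
G01 X118.382 Y112.312
G01 X53.181 Y112.312
G01 X53.181 Y131.854
M5
G0 X69.743 Y69.514
M3 S452
G01 X44.515 Y91.815 F2523
G01 X29.230 Y100.100
G01 X23.887 Y94.370
M5
G0 X16.207 Y148.108
M3 S452
G01 X33.059 Y152.463 F2523
G01 X56.344 Y140.615
G01 X56.201 Y133.531
M5
G0 X85.912 Y122.280
M3 S452
G01 X168.956 Y122.280 F2523
G01 X168.956 Y48.178
G01 X85.912 Y48.178
G01 X85.912 Y122.280
M5
G0 X107.270 Y61.669
M3 S452
G01 X96.547 Y89.978 F2523
G01 X64.940 Y125.594
G01 X60.531 Y143.207
M5
G0 X0.000 Y0.000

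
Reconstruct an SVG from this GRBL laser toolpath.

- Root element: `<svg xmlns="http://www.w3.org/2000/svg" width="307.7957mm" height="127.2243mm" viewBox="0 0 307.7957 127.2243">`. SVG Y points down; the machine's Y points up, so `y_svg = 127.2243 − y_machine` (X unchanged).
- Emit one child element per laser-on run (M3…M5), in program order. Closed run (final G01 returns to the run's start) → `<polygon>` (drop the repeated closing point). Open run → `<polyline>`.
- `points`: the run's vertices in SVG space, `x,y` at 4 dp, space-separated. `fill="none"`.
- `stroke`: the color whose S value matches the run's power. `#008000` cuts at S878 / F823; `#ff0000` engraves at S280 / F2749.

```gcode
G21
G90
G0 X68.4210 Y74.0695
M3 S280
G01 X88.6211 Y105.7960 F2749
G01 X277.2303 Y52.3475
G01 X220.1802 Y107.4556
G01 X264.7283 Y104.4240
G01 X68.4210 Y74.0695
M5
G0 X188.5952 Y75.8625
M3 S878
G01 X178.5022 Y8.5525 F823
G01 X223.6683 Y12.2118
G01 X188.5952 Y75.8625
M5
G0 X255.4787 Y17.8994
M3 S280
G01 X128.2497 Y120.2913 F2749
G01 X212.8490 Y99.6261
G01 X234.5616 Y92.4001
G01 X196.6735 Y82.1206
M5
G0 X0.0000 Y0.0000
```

y_svg = 127.2243 − y_m.

[1] S280→`#ff0000` (engrave); closed run; points: 68.4210,53.1548 88.6211,21.4283 277.2303,74.8768 220.1802,19.7687 264.7283,22.8003

[2] S878→`#008000` (cut); closed run; points: 188.5952,51.3618 178.5022,118.6718 223.6683,115.0125

[3] S280→`#ff0000` (engrave); open run; points: 255.4787,109.3249 128.2497,6.9330 212.8490,27.5982 234.5616,34.8242 196.6735,45.1037

<svg xmlns="http://www.w3.org/2000/svg" width="307.7957mm" height="127.2243mm" viewBox="0 0 307.7957 127.2243">
  <polygon points="68.4210,53.1548 88.6211,21.4283 277.2303,74.8768 220.1802,19.7687 264.7283,22.8003" fill="none" stroke="#ff0000"/>
  <polygon points="188.5952,51.3618 178.5022,118.6718 223.6683,115.0125" fill="none" stroke="#008000"/>
  <polyline points="255.4787,109.3249 128.2497,6.9330 212.8490,27.5982 234.5616,34.8242 196.6735,45.1037" fill="none" stroke="#ff0000"/>
</svg>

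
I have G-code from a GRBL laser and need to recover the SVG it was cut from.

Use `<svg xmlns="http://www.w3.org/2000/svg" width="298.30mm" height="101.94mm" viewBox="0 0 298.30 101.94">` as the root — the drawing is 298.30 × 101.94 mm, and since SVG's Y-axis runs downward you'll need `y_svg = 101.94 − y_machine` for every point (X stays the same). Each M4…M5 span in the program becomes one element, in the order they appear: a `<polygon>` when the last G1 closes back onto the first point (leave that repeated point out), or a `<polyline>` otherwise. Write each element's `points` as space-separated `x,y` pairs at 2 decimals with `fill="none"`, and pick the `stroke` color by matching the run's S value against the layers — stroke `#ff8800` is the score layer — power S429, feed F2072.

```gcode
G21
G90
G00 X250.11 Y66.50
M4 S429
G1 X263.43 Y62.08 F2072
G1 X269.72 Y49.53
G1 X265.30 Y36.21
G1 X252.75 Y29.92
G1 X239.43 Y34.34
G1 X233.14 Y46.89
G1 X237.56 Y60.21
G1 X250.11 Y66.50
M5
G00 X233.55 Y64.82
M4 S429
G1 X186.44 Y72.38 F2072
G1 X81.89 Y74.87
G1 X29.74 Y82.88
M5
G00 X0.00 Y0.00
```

<svg xmlns="http://www.w3.org/2000/svg" width="298.30mm" height="101.94mm" viewBox="0 0 298.30 101.94">
  <polygon points="250.11,35.44 263.43,39.86 269.72,52.41 265.30,65.73 252.75,72.02 239.43,67.60 233.14,55.05 237.56,41.73" fill="none" stroke="#ff8800"/>
  <polyline points="233.55,37.12 186.44,29.56 81.89,27.07 29.74,19.06" fill="none" stroke="#ff8800"/>
</svg>

y_svg = 101.94 − y_m. Every run uses S429, so all elements get stroke `#ff8800` (score).

[1] closed run; points: 250.11,35.44 263.43,39.86 269.72,52.41 265.30,65.73 252.75,72.02 239.43,67.60 233.14,55.05 237.56,41.73

[2] open run; points: 233.55,37.12 186.44,29.56 81.89,27.07 29.74,19.06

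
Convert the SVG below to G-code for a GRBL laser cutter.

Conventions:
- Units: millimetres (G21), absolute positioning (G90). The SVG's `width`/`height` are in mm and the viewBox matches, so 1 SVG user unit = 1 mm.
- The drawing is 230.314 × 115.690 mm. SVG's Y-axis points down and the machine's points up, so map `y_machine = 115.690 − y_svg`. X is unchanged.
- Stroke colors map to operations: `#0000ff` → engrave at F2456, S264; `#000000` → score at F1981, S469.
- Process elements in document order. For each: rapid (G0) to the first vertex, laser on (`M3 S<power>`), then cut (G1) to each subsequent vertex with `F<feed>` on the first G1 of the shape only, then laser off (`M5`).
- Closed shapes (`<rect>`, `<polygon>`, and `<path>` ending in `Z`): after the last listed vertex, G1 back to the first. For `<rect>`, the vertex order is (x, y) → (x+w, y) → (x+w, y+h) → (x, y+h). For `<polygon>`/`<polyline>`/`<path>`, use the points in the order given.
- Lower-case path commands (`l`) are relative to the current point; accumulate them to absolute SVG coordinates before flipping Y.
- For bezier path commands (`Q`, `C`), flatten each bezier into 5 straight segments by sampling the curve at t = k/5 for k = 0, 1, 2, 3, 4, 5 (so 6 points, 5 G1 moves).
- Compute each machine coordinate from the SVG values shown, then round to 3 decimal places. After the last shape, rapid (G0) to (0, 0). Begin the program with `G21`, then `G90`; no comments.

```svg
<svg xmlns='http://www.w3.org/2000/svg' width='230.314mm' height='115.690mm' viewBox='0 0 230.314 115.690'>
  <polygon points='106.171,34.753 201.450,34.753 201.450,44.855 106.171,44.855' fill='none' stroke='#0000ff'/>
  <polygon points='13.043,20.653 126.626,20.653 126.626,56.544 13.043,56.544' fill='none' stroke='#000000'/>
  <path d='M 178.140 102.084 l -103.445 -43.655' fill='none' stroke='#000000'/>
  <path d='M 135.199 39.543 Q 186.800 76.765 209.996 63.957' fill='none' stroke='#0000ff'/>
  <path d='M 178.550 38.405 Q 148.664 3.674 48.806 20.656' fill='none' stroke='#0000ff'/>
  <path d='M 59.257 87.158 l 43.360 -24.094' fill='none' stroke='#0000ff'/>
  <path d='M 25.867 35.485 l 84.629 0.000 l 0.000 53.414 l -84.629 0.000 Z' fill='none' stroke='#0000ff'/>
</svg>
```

viewBox `0 0 230.314 115.690` with mm width/height → 1 unit = 1 mm. Flip: y_m = 115.690 − y_svg.

**Shape 1** — `<polygon>` rectangle, stroke `#0000ff` → engrave (S264, F2456). Machine vertices: (106.171,80.937) → (201.450,80.937) → (201.450,70.835) → (106.171,70.835) → (106.171,80.937). Closed: final G1 returns to the first vertex.

**Shape 2** — `<polygon>` rectangle, stroke `#000000` → score (S469, F1981). Machine vertices: (13.043,95.037) → (126.626,95.037) → (126.626,59.146) → (13.043,59.146) → (13.043,95.037). Closed: final G1 returns to the first vertex.

**Shape 3** — `<path>` line segment, stroke `#000000` → score (S469, F1981). Machine vertices: (178.140,13.606) → (74.695,57.261). Open path.

**Shape 4** — `<path>` quadratic bezier, stroke `#0000ff` → engrave (S264, F2456). Control points (SVG): P0=(135.199,39.543), P1=(186.800,76.765), P2=(209.996,63.957); sampled at t=k/5. Machine vertices: (135.199,76.147) → (154.703,63.259) → (171.935,54.374) → (186.894,49.491) → (199.581,48.611) → (209.996,51.733). Open path.

**Shape 5** — `<path>` quadratic bezier, stroke `#0000ff` → engrave (S264, F2456). Control points (SVG): P0=(178.550,38.405), P1=(148.664,3.674), P2=(48.806,20.656); sampled at t=k/5. Machine vertices: (178.550,77.285) → (163.797,89.109) → (143.446,96.796) → (117.497,100.346) → (85.950,99.758) → (48.806,95.034). Open path.

**Shape 6** — `<path>` line segment, stroke `#0000ff` → engrave (S264, F2456). Machine vertices: (59.257,28.532) → (102.617,52.626). Open path.

**Shape 7** — `<path>` rectangle, stroke `#0000ff` → engrave (S264, F2456). Machine vertices: (25.867,80.205) → (110.496,80.205) → (110.496,26.791) → (25.867,26.791) → (25.867,80.205). Closed: final G1 returns to the first vertex.

G21
G90
G0 X106.171 Y80.937
M3 S264
G1 X201.450 Y80.937 F2456
G1 X201.450 Y70.835
G1 X106.171 Y70.835
G1 X106.171 Y80.937
M5
G0 X13.043 Y95.037
M3 S469
G1 X126.626 Y95.037 F1981
G1 X126.626 Y59.146
G1 X13.043 Y59.146
G1 X13.043 Y95.037
M5
G0 X178.140 Y13.606
M3 S469
G1 X74.695 Y57.261 F1981
M5
G0 X135.199 Y76.147
M3 S264
G1 X154.703 Y63.259 F2456
G1 X171.935 Y54.374
G1 X186.894 Y49.491
G1 X199.581 Y48.611
G1 X209.996 Y51.733
M5
G0 X178.550 Y77.285
M3 S264
G1 X163.797 Y89.109 F2456
G1 X143.446 Y96.796
G1 X117.497 Y100.346
G1 X85.950 Y99.758
G1 X48.806 Y95.034
M5
G0 X59.257 Y28.532
M3 S264
G1 X102.617 Y52.626 F2456
M5
G0 X25.867 Y80.205
M3 S264
G1 X110.496 Y80.205 F2456
G1 X110.496 Y26.791
G1 X25.867 Y26.791
G1 X25.867 Y80.205
M5
G0 X0.000 Y0.000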